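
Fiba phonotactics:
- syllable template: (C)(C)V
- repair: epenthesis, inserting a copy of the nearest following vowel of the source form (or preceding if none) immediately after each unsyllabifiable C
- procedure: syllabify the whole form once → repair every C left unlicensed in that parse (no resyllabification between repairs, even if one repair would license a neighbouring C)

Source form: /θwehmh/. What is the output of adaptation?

The consonants /h/, /m/, /h/ cannot be parsed into a legal (C)(C)V syllable (no codas are permitted; onsets may contain at most 2 consonants).
Each unlicensed consonant becomes the onset of a new syllable: /h/ → /he/, /m/ → /me/, /h/ → /he/.

θwehemehe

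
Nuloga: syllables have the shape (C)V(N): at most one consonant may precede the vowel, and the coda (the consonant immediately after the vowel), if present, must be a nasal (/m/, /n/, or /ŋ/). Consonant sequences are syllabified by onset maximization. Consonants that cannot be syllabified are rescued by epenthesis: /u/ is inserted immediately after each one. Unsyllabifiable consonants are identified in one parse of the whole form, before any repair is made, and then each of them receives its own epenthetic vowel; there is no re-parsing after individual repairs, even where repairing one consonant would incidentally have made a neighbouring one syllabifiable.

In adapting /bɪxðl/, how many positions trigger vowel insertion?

The unsyllabifiable consonants are /x/, /ð/, /l/; each receives one epenthetic vowel.

3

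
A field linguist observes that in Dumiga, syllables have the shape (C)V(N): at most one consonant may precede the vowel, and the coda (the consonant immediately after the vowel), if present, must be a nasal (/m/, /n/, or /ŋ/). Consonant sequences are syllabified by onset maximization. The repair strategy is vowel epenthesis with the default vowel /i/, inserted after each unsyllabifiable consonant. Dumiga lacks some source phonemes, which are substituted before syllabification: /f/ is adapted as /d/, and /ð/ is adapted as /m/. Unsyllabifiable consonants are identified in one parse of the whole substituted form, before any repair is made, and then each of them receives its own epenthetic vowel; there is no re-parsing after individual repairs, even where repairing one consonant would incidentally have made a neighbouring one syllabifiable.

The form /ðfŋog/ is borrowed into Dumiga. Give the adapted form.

Substitution: /ð/ → /m/, /f/ → /d/, giving /mdŋog/.
The consonants /m/, /d/, /g/ cannot be parsed into a legal (C)V(N) syllable (only a nasal (/m/, /n/, or /ŋ/) is licensed in coda position; onsets are limited to one consonant).
Inserting the epenthetic vowel yields /m/ → /mi/, /d/ → /di/, /g/ → /gi/.

midiŋogi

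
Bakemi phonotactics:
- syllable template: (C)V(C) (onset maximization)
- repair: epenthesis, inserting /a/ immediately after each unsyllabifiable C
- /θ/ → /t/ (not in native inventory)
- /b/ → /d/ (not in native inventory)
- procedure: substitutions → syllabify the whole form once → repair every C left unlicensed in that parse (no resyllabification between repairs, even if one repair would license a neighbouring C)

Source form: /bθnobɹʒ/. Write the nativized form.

datanodɹaʒa

Substitution: /b/ → /d/, /θ/ → /t/, giving /dtnodɹʒ/.
Syllabifying with onset maximization leaves /d/, /t/, /ɹ/, /ʒ/ stranded (at most one coda consonant is licensed; onsets are limited to one consonant).
Inserting the epenthetic vowel yields /d/ → /da/, /t/ → /ta/, /ɹ/ → /ɹa/, /ʒ/ → /ʒa/.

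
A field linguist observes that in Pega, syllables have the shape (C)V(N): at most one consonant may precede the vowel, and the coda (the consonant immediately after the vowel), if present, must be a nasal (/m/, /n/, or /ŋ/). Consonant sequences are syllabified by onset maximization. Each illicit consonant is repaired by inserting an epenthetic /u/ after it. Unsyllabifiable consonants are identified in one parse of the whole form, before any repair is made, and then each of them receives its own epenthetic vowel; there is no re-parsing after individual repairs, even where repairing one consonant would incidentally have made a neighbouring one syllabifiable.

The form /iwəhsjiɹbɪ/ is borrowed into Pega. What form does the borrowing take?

Syllabifying with onset maximization leaves /h/, /s/, /ɹ/ stranded (only a nasal (/m/, /n/, or /ŋ/) is licensed in coda position; onsets are limited to one consonant).
Epenthesis after each stranded consonant: /h/ → /hu/, /s/ → /su/, /ɹ/ → /ɹu/.

iwəhusujiɹubɪ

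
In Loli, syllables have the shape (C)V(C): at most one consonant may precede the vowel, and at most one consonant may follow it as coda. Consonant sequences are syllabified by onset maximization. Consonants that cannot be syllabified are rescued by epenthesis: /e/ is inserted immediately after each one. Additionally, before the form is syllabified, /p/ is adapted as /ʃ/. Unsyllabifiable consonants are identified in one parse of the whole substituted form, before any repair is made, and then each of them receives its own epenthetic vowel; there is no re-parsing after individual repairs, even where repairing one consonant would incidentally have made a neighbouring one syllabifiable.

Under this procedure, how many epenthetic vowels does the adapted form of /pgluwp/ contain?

After substitution the input is /ʃgluwʃ/.
The unsyllabifiable consonants are /ʃ/, /g/, /ʃ/; each receives one epenthetic vowel.

3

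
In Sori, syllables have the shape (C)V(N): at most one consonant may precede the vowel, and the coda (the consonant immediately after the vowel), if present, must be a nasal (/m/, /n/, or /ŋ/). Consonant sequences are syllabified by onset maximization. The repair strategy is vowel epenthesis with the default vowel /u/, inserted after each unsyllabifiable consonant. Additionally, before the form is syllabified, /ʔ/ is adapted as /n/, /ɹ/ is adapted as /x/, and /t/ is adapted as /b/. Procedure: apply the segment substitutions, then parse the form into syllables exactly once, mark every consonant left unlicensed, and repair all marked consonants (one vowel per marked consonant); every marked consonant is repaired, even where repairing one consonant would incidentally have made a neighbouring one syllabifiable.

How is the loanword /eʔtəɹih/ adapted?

Substitution: /ʔ/ → /n/, /t/ → /b/, /ɹ/ → /x/, giving /enbəxih/.
The consonants /h/ cannot be parsed into a legal (C)V(N) syllable (only a nasal (/m/, /n/, or /ŋ/) is licensed in coda position; onsets are limited to one consonant).
Epenthesis after each stranded consonant: /h/ → /hu/.

enbəxihu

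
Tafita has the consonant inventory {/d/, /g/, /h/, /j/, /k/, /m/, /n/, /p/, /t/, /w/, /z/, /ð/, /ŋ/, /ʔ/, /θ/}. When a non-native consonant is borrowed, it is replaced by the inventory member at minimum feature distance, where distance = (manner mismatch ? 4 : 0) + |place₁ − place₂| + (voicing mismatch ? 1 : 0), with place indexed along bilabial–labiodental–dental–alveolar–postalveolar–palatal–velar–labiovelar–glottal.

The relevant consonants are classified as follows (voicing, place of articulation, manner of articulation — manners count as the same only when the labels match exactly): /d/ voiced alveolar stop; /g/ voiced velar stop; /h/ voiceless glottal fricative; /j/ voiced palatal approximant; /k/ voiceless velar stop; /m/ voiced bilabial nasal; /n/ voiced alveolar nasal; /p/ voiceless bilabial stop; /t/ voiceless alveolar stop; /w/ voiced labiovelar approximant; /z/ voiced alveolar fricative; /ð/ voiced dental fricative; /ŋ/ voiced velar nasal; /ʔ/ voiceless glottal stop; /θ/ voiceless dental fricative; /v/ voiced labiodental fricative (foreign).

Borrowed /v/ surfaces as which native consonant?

ð

/ð/ is closest: same manner (fricative), place distance 1 (labiodental→dental), same voicing; total 1. Next closest is /z/ at distance 2.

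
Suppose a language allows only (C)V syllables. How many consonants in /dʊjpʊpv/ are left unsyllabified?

Under (C)V, the unsyllabifiable consonants are /j/, /p/, /v/ (no codas are permitted; onsets are limited to one consonant).

3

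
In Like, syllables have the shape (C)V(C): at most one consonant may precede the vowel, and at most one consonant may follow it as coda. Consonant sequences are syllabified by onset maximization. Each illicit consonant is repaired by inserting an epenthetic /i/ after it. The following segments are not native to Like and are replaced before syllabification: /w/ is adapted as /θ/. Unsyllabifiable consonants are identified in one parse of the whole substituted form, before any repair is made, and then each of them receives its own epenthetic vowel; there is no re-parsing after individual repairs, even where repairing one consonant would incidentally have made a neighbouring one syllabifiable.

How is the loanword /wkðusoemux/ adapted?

θikiðusoemux

Substitution: /w/ → /θ/, giving /θkðusoemux/.
Syllabifying with onset maximization leaves /θ/, /k/ stranded (at most one coda consonant is licensed; onsets are limited to one consonant).
Epenthesis after each stranded consonant: /θ/ → /θi/, /k/ → /ki/.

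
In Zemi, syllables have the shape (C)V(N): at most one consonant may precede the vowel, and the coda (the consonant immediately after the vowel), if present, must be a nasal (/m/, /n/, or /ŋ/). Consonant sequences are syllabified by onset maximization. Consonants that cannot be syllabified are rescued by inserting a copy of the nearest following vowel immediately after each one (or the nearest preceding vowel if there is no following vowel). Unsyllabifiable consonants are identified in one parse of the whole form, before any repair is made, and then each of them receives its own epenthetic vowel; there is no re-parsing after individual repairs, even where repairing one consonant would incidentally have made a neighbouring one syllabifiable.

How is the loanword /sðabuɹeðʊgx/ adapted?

The consonants /s/, /g/, /x/ cannot be parsed into a legal (C)V(N) syllable (only a nasal (/m/, /n/, or /ŋ/) is licensed in coda position; onsets are limited to one consonant).
Inserting the epenthetic vowel yields /s/ → /sa/, /g/ → /gʊ/, /x/ → /xʊ/.

saðabuɹeðʊgʊxʊ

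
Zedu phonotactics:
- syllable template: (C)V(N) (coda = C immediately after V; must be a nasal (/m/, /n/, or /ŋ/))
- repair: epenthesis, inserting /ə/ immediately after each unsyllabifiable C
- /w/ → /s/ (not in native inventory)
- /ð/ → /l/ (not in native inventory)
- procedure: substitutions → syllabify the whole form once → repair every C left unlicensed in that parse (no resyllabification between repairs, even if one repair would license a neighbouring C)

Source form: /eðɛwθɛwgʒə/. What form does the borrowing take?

elɛsəθɛsəgəʒə

Substitution: /ð/ → /l/, /w/ → /s/, giving /elɛsθɛsgʒə/.
Under (C)V(N), the unsyllabifiable consonants are /s/, /s/, /g/ (only a nasal (/m/, /n/, or /ŋ/) is licensed in coda position; onsets are limited to one consonant).
Each unlicensed consonant becomes the onset of a new syllable: /s/ → /sə/, /s/ → /sə/, /g/ → /gə/.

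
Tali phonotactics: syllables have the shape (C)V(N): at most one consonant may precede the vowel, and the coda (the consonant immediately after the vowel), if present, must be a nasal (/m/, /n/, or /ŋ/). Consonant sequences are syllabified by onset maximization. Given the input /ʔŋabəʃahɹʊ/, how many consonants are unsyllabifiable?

Syllabifying with onset maximization leaves /ʔ/, /h/ stranded (only a nasal (/m/, /n/, or /ŋ/) is licensed in coda position; onsets are limited to one consonant).

2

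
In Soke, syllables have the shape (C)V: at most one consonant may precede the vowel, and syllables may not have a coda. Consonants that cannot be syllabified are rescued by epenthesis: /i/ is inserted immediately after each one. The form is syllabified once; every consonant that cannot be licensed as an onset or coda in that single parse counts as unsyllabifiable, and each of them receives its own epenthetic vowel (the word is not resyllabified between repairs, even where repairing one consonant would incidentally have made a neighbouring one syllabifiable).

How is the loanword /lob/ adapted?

Syllabifying with onset maximization leaves /b/ stranded (no codas are permitted; onsets are limited to one consonant).
Each unlicensed consonant becomes the onset of a new syllable: /b/ → /bi/.

lobi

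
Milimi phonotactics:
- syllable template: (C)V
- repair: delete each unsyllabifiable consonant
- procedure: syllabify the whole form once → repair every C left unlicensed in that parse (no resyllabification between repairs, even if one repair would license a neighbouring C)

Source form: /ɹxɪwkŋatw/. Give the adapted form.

The consonants /ɹ/, /w/, /k/, /t/, /w/ cannot be parsed into a legal (C)V syllable (no codas are permitted; onsets are limited to one consonant).
Deleting the stranded consonants removes /ɹ/, /w/, /k/, /t/, /w/.

xɪŋa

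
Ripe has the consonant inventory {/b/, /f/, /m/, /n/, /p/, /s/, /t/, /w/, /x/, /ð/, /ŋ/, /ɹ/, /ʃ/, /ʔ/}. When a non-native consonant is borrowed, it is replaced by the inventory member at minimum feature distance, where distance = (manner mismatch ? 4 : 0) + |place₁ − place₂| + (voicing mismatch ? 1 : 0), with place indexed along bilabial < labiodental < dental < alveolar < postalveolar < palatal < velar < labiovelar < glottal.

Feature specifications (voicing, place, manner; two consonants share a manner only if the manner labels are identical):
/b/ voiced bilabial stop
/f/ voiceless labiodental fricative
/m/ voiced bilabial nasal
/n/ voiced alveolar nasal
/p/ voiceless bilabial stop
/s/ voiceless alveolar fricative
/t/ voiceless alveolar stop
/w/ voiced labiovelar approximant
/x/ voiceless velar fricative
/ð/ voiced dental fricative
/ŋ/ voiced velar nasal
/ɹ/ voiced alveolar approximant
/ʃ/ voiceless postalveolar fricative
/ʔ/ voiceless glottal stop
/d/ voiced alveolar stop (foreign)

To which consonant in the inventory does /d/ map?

t

/t/ is closest: same manner (stop), place distance 0 (alveolar→alveolar), voicing differs (+1); total 1. Next closest is /b/ at distance 3.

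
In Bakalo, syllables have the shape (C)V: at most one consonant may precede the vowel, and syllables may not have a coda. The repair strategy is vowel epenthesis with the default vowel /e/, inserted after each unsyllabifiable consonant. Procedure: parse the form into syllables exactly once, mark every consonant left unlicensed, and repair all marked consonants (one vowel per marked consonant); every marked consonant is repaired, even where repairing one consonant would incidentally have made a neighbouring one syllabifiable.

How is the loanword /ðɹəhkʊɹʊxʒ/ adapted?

The consonants /ð/, /h/, /x/, /ʒ/ cannot be parsed into a legal (C)V syllable (no codas are permitted; onsets are limited to one consonant).
Each unlicensed consonant becomes the onset of a new syllable: /ð/ → /ðe/, /h/ → /he/, /x/ → /xe/, /ʒ/ → /ʒe/.

ðeɹəhekʊɹʊxeʒe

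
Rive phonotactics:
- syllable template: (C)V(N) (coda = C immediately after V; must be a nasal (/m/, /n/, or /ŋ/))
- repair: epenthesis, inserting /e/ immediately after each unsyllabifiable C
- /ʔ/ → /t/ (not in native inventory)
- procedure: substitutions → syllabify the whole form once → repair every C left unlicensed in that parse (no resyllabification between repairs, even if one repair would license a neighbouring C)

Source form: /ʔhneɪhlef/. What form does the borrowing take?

Substitution: /ʔ/ → /t/, giving /thneɪhlef/.
The consonants /t/, /h/, /h/, /f/ cannot be parsed into a legal (C)V(N) syllable (only a nasal (/m/, /n/, or /ŋ/) is licensed in coda position; onsets are limited to one consonant).
Each unlicensed consonant becomes the onset of a new syllable: /t/ → /te/, /h/ → /he/, /h/ → /he/, /f/ → /fe/.

teheneɪhelefe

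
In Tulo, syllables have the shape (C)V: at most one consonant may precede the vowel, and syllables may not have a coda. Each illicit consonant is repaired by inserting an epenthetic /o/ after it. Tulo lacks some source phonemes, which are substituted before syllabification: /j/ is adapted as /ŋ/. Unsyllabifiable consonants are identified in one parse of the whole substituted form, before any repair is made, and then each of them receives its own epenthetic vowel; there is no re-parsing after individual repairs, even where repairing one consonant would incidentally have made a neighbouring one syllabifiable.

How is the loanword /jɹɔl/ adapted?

ŋoɹɔlo

Substitution: /j/ → /ŋ/, giving /ŋɹɔl/.
Under (C)V, the unsyllabifiable consonants are /ŋ/, /l/ (no codas are permitted; onsets are limited to one consonant).
Each unlicensed consonant becomes the onset of a new syllable: /ŋ/ → /ŋo/, /l/ → /lo/.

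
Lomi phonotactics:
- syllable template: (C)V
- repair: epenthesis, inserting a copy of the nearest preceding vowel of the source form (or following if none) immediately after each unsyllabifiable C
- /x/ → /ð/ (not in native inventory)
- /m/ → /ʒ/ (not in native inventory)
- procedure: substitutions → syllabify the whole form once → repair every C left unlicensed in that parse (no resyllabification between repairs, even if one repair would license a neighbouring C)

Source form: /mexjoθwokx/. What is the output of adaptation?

Substitution: /m/ → /ʒ/, /x/ → /ð/, giving /ʒeðjoθwokð/.
Under (C)V, the unsyllabifiable consonants are /ð/, /θ/, /k/, /ð/ (no codas are permitted; onsets are limited to one consonant).
Inserting the epenthetic vowel yields /ð/ → /ðe/, /θ/ → /θo/, /k/ → /ko/, /ð/ → /ðo/.

ʒeðejoθowokoðo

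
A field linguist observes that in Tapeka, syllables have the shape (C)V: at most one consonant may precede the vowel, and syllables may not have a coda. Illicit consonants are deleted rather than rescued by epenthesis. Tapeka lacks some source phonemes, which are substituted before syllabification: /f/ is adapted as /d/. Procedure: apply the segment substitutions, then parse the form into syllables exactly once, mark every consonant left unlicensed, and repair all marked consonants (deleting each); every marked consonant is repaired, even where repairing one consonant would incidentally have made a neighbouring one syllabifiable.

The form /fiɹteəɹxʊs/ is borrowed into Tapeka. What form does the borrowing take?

Substitution: /f/ → /d/, giving /diɹteəɹxʊs/.
The consonants /ɹ/, /ɹ/, /s/ cannot be parsed into a legal (C)V syllable (no codas are permitted; onsets are limited to one consonant).
Deletion applies to /ɹ/, /ɹ/, /s/.

diteəxʊ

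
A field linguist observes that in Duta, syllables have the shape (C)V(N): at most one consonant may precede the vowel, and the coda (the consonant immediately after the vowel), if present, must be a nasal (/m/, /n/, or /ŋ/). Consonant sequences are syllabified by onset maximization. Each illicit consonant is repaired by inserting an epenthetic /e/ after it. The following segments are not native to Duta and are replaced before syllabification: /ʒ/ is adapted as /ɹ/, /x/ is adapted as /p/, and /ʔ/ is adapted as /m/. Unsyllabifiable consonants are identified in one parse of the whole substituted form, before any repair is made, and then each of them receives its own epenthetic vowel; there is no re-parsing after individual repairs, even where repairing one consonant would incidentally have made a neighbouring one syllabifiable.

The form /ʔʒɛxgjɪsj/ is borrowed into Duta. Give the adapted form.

Substitution: /ʔ/ → /m/, /ʒ/ → /ɹ/, /x/ → /p/, giving /mɹɛpgjɪsj/.
Syllabifying with onset maximization leaves /m/, /p/, /g/, /s/, /j/ stranded (only a nasal (/m/, /n/, or /ŋ/) is licensed in coda position; onsets are limited to one consonant).
Inserting the epenthetic vowel yields /m/ → /me/, /p/ → /pe/, /g/ → /ge/, /s/ → /se/, /j/ → /je/.

meɹɛpegejɪseje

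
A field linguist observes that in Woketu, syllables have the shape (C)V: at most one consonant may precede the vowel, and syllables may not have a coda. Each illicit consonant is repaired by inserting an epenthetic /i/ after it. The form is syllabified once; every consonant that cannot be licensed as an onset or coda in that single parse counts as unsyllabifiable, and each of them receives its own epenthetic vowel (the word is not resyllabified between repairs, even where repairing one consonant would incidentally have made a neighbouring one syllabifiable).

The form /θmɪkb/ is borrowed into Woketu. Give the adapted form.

θimɪkibi

Under (C)V, the unsyllabifiable consonants are /θ/, /k/, /b/ (no codas are permitted; onsets are limited to one consonant).
Each unlicensed consonant becomes the onset of a new syllable: /θ/ → /θi/, /k/ → /ki/, /b/ → /bi/.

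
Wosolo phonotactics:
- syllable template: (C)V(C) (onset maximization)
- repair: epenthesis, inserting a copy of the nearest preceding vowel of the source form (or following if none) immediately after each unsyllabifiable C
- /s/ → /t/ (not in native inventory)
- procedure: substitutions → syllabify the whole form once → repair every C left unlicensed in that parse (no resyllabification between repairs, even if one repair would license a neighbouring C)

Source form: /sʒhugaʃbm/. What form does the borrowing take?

tuʒuhugaʃbama

Substitution: /s/ → /t/, giving /tʒhugaʃbm/.
Syllabifying with onset maximization leaves /t/, /ʒ/, /b/, /m/ stranded (at most one coda consonant is licensed; onsets are limited to one consonant).
Each unlicensed consonant becomes the onset of a new syllable: /t/ → /tu/, /ʒ/ → /ʒu/, /b/ → /ba/, /m/ → /ma/.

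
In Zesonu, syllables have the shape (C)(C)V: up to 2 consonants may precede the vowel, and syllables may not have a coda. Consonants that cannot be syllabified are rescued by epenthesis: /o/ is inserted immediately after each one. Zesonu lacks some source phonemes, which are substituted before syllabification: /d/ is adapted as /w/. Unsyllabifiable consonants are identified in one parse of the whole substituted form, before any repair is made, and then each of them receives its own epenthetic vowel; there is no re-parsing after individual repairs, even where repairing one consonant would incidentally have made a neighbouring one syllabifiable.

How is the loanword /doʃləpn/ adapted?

woʃləpono

Substitution: /d/ → /w/, giving /woʃləpn/.
Syllabifying with onset maximization leaves /p/, /n/ stranded (no codas are permitted; onsets may contain at most 2 consonants).
Epenthesis after each stranded consonant: /p/ → /po/, /n/ → /no/.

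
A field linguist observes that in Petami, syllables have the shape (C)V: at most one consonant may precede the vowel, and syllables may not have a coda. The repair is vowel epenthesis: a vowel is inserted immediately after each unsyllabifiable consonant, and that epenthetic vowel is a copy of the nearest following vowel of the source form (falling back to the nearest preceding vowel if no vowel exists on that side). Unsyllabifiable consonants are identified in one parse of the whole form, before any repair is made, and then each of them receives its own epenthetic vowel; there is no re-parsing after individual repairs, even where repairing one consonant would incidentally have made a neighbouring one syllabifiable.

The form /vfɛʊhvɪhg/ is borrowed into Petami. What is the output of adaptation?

Syllabifying with onset maximization leaves /v/, /h/, /h/, /g/ stranded (no codas are permitted; onsets are limited to one consonant).
Epenthesis after each stranded consonant: /v/ → /vɛ/, /h/ → /hɪ/, /h/ → /hɪ/, /g/ → /gɪ/.

vɛfɛʊhɪvɪhɪgɪ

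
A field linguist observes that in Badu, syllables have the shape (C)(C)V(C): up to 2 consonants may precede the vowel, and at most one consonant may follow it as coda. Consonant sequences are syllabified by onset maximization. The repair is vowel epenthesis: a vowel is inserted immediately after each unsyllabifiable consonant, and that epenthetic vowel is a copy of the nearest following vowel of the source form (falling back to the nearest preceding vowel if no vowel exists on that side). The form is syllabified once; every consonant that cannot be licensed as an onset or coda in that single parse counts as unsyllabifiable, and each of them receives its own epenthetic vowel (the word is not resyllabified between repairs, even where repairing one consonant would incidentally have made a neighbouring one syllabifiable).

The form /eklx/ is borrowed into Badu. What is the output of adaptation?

The consonants /l/, /x/ cannot be parsed into a legal (C)(C)V(C) syllable (at most one coda consonant is licensed; onsets may contain at most 2 consonants).
Inserting the epenthetic vowel yields /l/ → /le/, /x/ → /xe/.

eklexe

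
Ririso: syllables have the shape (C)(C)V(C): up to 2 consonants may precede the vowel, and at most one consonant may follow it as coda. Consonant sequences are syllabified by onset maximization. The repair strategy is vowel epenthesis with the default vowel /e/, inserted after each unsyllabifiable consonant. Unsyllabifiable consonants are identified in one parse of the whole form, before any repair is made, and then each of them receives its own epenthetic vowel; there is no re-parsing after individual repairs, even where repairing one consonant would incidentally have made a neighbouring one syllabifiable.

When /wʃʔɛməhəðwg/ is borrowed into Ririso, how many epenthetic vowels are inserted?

3

The unsyllabifiable consonants are /w/, /w/, /g/; each receives one epenthetic vowel.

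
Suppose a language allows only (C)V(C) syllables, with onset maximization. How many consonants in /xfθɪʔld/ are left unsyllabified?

Under (C)V(C), the unsyllabifiable consonants are /x/, /f/, /l/, /d/ (at most one coda consonant is licensed; onsets are limited to one consonant).

4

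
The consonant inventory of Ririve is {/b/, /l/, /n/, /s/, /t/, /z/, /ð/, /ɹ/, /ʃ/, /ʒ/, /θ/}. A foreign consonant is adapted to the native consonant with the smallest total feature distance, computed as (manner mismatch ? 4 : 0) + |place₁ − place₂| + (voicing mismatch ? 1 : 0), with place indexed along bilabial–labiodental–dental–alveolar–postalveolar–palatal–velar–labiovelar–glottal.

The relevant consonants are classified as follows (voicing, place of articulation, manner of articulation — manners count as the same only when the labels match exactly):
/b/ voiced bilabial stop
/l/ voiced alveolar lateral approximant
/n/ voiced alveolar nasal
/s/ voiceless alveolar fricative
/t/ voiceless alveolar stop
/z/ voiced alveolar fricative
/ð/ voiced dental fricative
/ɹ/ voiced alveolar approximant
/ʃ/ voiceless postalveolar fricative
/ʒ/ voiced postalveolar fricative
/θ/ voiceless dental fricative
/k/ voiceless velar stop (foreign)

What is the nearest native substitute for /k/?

t

/t/ is closest: same manner (stop), place distance 3 (velar→alveolar), same voicing; total 3. Next closest is /ʃ/ at distance 6.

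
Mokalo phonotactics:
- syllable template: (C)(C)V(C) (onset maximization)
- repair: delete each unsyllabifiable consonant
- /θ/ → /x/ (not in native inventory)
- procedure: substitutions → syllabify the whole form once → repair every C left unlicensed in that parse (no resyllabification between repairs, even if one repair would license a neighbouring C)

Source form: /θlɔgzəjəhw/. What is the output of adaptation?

Substitution: /θ/ → /x/, giving /xlɔgzəjəhw/.
Under (C)(C)V(C), the unsyllabifiable consonants are /w/ (at most one coda consonant is licensed; onsets may contain at most 2 consonants).
Deleting the stranded consonants removes /w/.

xlɔgzəjəh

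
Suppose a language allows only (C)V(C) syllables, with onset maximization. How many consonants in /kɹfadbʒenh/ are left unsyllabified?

Syllabifying with onset maximization leaves /k/, /ɹ/, /b/, /h/ stranded (at most one coda consonant is licensed; onsets are limited to one consonant).

4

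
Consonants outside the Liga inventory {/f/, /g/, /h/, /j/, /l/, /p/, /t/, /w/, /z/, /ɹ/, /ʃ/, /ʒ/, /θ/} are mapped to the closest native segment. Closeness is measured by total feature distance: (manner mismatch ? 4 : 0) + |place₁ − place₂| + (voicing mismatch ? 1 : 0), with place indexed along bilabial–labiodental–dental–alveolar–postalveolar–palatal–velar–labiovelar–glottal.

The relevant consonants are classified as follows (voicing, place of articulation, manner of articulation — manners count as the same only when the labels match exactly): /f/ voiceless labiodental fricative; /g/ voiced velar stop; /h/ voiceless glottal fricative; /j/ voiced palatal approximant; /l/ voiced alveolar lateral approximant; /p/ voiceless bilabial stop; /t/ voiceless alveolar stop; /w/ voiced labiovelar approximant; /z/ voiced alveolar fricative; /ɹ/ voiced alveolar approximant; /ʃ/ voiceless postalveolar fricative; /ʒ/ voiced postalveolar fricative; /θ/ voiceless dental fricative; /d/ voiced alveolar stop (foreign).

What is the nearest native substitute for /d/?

/t/ is closest: same manner (stop), place distance 0 (alveolar→alveolar), voicing differs (+1); total 1. Next closest is /g/ at distance 3.

t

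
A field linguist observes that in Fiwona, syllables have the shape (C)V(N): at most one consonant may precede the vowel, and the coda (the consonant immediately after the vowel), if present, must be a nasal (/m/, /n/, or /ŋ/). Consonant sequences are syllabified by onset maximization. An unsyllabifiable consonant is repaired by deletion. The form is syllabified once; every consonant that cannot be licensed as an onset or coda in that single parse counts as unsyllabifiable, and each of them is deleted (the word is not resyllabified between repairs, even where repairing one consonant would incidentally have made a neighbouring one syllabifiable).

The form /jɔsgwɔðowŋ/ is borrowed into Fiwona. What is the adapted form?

jɔwɔðo

The consonants /s/, /g/, /w/, /ŋ/ cannot be parsed into a legal (C)V(N) syllable (only a nasal (/m/, /n/, or /ŋ/) is licensed in coda position; onsets are limited to one consonant).
Each unlicensed consonant is deleted: /s/, /g/, /w/, /ŋ/.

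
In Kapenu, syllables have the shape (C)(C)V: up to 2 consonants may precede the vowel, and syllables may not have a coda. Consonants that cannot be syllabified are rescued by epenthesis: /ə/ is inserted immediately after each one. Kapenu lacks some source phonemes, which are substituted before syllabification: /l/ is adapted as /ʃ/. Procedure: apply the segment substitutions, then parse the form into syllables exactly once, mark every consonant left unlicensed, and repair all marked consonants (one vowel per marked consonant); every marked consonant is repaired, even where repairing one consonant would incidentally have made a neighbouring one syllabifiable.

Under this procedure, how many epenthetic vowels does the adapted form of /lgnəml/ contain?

After substitution the input is /ʃgnəmʃ/.
The unsyllabifiable consonants are /ʃ/, /m/, /ʃ/; each receives one epenthetic vowel.

3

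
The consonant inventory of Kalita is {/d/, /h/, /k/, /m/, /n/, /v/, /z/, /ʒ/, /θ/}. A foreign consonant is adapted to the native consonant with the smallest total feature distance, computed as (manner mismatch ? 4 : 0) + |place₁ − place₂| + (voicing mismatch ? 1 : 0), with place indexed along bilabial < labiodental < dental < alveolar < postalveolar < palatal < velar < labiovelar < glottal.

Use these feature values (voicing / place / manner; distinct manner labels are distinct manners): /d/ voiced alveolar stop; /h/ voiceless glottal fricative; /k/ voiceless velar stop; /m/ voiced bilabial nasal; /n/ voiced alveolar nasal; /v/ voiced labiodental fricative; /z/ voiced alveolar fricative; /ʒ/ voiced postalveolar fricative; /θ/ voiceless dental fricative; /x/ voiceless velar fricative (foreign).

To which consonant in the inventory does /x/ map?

h

/h/ is closest: same manner (fricative), place distance 2 (velar→glottal), same voicing; total 2. Next closest is /ʒ/ at distance 3.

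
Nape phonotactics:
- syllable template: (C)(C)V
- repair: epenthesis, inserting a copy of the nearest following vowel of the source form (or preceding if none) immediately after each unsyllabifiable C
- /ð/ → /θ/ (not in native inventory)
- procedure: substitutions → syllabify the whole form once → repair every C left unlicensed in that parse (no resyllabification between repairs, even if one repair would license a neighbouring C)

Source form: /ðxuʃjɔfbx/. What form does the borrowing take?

Substitution: /ð/ → /θ/, giving /θxuʃjɔfbx/.
Syllabifying with onset maximization leaves /f/, /b/, /x/ stranded (no codas are permitted; onsets may contain at most 2 consonants).
Each unlicensed consonant becomes the onset of a new syllable: /f/ → /fɔ/, /b/ → /bɔ/, /x/ → /xɔ/.

θxuʃjɔfɔbɔxɔ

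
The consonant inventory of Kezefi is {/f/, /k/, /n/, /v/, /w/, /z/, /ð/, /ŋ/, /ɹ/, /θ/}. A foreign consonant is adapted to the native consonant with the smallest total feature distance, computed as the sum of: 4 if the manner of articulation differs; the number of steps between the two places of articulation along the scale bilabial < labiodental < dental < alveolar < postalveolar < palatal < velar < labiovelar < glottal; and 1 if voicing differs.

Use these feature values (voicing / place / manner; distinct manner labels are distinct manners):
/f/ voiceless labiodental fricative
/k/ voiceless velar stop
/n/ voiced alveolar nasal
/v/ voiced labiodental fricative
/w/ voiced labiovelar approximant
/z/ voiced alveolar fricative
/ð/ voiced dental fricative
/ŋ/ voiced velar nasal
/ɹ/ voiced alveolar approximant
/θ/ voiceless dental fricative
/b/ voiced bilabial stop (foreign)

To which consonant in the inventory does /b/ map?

/v/ is closest: manner differs (stop→fricative, +4), place distance 1 (bilabial→labiodental), same voicing; total 5. Next closest is /f/ at distance 6.

v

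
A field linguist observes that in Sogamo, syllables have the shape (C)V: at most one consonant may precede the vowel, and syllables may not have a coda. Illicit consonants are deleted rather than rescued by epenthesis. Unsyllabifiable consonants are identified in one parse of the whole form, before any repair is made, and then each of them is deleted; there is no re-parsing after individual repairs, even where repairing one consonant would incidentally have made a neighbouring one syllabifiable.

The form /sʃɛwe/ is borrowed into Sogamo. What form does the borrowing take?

ʃɛwe

Syllabifying with onset maximization leaves /s/ stranded (no codas are permitted; onsets are limited to one consonant).
Each unlicensed consonant is deleted: /s/.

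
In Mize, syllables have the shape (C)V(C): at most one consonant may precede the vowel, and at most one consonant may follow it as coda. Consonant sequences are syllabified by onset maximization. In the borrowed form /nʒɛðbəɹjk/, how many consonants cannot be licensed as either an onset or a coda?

Under (C)V(C), the unsyllabifiable consonants are /n/, /j/, /k/ (at most one coda consonant is licensed; onsets are limited to one consonant).

3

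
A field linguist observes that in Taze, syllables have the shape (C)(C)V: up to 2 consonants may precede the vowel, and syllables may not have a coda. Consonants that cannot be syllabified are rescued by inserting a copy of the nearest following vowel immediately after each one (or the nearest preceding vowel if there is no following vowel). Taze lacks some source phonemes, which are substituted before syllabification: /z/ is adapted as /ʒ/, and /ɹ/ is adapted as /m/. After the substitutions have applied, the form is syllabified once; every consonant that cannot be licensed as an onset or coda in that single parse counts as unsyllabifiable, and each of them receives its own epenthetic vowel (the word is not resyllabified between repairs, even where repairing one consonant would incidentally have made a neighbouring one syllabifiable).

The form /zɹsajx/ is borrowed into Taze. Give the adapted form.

Substitution: /z/ → /ʒ/, /ɹ/ → /m/, giving /ʒmsajx/.
Under (C)(C)V, the unsyllabifiable consonants are /ʒ/, /j/, /x/ (no codas are permitted; onsets may contain at most 2 consonants).
Inserting the epenthetic vowel yields /ʒ/ → /ʒa/, /j/ → /ja/, /x/ → /xa/.

ʒamsajaxa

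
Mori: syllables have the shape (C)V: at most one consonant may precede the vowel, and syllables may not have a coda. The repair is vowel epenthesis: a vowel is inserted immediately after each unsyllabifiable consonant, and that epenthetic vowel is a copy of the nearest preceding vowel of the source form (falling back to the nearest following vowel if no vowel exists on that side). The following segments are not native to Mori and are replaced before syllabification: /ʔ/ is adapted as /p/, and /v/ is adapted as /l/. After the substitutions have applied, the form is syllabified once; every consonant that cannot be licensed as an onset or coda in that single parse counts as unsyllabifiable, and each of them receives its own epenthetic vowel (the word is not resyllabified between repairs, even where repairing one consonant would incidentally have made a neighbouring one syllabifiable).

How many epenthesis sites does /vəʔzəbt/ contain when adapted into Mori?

After substitution the input is /ləpzəbt/.
The unsyllabifiable consonants are /p/, /b/, /t/; each receives one epenthetic vowel.

3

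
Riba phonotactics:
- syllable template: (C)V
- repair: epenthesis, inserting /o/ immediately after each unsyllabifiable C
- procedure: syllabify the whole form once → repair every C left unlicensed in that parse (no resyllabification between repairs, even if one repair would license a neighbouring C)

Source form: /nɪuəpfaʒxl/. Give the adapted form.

Under (C)V, the unsyllabifiable consonants are /p/, /ʒ/, /x/, /l/ (no codas are permitted; onsets are limited to one consonant).
Inserting the epenthetic vowel yields /p/ → /po/, /ʒ/ → /ʒo/, /x/ → /xo/, /l/ → /lo/.

nɪuəpofaʒoxolo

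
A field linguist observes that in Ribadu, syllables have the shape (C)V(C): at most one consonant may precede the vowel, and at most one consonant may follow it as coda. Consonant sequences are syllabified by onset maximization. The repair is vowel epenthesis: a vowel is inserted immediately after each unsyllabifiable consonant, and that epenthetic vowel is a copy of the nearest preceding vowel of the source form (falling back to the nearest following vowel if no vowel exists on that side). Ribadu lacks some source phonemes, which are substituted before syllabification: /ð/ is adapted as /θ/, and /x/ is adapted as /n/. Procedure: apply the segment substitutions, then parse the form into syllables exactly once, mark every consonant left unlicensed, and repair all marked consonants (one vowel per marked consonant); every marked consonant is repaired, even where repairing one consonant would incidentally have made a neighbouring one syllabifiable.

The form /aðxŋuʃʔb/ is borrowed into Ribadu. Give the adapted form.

Substitution: /ð/ → /θ/, /x/ → /n/, giving /aθnŋuʃʔb/.
Syllabifying with onset maximization leaves /n/, /ʔ/, /b/ stranded (at most one coda consonant is licensed; onsets are limited to one consonant).
Each unlicensed consonant becomes the onset of a new syllable: /n/ → /na/, /ʔ/ → /ʔu/, /b/ → /bu/.

aθnaŋuʃʔubu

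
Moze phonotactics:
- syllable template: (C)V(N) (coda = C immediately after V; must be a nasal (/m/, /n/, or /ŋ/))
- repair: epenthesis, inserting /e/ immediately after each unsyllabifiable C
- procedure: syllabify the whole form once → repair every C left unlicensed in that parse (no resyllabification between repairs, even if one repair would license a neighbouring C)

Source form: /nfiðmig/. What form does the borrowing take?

Under (C)V(N), the unsyllabifiable consonants are /n/, /ð/, /g/ (only a nasal (/m/, /n/, or /ŋ/) is licensed in coda position; onsets are limited to one consonant).
Each unlicensed consonant becomes the onset of a new syllable: /n/ → /ne/, /ð/ → /ðe/, /g/ → /ge/.

nefiðemige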